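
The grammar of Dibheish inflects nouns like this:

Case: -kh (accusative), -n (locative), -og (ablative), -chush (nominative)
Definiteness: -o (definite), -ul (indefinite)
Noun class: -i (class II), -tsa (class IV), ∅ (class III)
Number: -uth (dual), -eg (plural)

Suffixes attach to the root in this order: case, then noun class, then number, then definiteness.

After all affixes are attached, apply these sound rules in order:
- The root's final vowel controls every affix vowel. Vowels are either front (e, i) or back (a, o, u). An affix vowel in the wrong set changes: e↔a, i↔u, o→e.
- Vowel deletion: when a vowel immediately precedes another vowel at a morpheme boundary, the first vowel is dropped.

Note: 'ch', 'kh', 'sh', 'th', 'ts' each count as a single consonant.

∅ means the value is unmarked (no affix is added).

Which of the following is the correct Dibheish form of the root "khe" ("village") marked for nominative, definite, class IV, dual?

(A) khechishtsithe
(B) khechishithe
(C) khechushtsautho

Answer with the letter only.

A

Attach case nominative -chush → khechush.
Attach noun class class IV -tsa → khechushtsa.
Attach number dual -uth → khechushtsauth.
Attach definiteness definite -o → khechushtsautho.
Apply vowel harmony: khechushtsautho → khechishtseithe.
Apply vowel deletion: khechishtseithe → khechishtsithe.
So the correct form is khechishtsithe, option (A).
(B) khechishithe is wrong: it uses class II instead of class IV for noun class.
(C) khechushtsautho is wrong: it fails to apply the sound rule(s).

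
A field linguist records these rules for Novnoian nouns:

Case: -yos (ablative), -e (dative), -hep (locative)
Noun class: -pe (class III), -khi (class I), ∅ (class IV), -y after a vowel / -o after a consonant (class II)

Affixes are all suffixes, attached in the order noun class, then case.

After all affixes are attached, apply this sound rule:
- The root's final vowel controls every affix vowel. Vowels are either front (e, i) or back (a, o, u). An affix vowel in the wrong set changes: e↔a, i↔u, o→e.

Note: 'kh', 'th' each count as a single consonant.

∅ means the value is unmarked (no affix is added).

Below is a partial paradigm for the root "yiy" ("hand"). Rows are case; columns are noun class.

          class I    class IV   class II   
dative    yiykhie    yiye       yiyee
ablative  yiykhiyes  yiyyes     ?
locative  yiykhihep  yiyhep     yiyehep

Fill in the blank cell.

yiyeyes

Attach noun class class II -o (after consonant 'y') → yiyo.
Attach case ablative -yos → yiyoyos.
Apply vowel harmony: yiyoyos → yiyeyes.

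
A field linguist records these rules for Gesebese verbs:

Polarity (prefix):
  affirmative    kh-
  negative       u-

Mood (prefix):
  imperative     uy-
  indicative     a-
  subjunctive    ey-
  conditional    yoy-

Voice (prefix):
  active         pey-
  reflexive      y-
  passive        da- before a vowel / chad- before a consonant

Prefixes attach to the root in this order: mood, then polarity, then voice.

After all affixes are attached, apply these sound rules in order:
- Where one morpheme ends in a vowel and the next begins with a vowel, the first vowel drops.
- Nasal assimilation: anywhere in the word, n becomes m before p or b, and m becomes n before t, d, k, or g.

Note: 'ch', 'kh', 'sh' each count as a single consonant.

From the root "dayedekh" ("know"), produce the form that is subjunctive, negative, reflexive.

Attach mood subjunctive ey- → eydayedekh.
Attach polarity negative u- → ueydayedekh.
Attach voice reflexive y- → yueydayedekh.
Apply vowel deletion: yueydayedekh → yeydayedekh.
Nasal assimilation: no change.

yeydayedekh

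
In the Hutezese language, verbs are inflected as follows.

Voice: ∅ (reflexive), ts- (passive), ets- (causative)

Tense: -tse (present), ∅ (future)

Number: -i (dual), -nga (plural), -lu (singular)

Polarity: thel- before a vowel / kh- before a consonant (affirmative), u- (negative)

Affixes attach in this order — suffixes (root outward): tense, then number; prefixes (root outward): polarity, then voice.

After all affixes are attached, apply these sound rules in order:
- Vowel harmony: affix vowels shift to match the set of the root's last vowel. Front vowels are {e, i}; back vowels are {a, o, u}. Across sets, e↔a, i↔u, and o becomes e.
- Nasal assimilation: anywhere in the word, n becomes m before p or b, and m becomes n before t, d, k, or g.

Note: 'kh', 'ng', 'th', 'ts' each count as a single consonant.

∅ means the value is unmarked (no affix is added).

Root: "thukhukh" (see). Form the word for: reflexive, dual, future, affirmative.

khthukhukhu

Attach polarity affirmative kh- (before consonant 'th') → khthukhukh.
tense = future: zero marking, form stays khthukhukh.
voice = reflexive: zero marking, form stays khthukhukh.
Attach number dual -i → khthukhukhi.
Apply vowel harmony: khthukhukhi → khthukhukhu.
Nasal assimilation: no change.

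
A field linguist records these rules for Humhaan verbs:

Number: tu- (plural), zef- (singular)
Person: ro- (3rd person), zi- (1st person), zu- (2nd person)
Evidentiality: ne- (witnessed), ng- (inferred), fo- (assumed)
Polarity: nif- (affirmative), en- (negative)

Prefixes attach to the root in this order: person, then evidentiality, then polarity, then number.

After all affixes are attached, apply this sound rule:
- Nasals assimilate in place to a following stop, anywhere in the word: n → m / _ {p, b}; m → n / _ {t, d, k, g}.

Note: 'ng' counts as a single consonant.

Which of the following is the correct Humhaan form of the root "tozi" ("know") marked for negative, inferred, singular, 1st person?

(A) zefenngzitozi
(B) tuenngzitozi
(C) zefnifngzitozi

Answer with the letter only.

Attach person 1st person zi- → zitozi.
Attach evidentiality inferred ng- → ngzitozi.
Attach polarity negative en- → enngzitozi.
Attach number singular zef- → zefenngzitozi.
Nasal assimilation: no change.
So the correct form is zefenngzitozi, option (A).
(C) zefnifngzitozi is wrong: it uses affirmative instead of negative for polarity.
(B) tuenngzitozi is wrong: it uses plural instead of singular for number.

A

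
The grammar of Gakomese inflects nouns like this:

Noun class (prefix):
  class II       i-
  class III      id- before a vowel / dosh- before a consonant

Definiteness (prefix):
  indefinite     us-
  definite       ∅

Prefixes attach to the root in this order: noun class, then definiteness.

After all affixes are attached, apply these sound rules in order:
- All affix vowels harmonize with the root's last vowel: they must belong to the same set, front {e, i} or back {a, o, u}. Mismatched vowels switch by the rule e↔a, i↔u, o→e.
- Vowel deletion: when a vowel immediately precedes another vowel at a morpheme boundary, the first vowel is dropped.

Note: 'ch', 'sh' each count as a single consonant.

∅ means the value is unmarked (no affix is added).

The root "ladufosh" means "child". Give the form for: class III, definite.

Attach noun class class III dosh- (before consonant 'l') → doshladufosh.
definiteness = definite: zero marking, form stays doshladufosh.
Vowel harmony: no change.
Vowel deletion: no change.

doshladufosh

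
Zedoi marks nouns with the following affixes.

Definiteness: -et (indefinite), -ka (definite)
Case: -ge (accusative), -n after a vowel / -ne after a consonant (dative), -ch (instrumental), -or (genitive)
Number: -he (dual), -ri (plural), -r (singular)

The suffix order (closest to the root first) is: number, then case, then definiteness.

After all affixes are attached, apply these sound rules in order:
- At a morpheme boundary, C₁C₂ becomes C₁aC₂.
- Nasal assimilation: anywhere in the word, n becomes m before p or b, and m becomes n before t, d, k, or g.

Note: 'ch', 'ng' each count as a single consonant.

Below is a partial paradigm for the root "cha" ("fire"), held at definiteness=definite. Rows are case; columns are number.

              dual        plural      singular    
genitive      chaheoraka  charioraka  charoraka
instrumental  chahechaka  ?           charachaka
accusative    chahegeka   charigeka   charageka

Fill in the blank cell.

charichaka

Attach number plural -ri → chari.
Attach case instrumental -ch → charich.
Attach definiteness definite -ka → charichka.
Apply epenthesis: charichka → charichaka.
Nasal assimilation: no change.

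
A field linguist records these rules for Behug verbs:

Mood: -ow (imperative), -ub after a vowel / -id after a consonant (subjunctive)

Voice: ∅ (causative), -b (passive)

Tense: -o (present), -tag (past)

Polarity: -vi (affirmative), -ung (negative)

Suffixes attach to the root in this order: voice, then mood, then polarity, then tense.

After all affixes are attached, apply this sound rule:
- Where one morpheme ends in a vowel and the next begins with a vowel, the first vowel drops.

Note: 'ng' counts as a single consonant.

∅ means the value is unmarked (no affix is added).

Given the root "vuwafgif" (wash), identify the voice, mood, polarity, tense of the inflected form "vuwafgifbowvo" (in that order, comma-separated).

Segment: vuwafgif-b-ow-vi-o.
voice: -b → passive.
mood: -ow → imperative.
polarity: -vi → affirmative.
tense: -o → present.

passive, imperative, affirmative, present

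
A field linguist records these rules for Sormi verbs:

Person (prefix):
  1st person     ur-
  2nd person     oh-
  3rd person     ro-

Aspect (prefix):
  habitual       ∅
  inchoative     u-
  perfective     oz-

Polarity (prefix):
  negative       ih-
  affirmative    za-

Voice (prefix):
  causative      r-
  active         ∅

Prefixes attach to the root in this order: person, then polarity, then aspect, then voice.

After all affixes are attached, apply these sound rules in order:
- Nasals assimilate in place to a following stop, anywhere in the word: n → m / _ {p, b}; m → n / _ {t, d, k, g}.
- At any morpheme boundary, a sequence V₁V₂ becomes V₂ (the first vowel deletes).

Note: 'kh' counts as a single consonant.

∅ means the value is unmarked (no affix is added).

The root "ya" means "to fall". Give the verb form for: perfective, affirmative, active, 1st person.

Attach person 1st person ur- → urya.
Attach polarity affirmative za- → zaurya.
Attach aspect perfective oz- → ozzaurya.
voice = active: zero marking, form stays ozzaurya.
Nasal assimilation: no change.
Apply vowel deletion: ozzaurya → ozzurya.

ozzurya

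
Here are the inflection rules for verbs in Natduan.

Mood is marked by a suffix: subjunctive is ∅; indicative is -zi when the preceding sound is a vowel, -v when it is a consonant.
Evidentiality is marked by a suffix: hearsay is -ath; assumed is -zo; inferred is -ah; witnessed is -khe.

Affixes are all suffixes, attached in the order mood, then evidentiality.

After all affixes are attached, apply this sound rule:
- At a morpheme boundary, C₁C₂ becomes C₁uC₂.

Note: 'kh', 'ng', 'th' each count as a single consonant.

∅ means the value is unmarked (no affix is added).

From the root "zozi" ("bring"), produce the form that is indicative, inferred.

Attach mood indicative -zi (after vowel 'i') → zozizi.
Attach evidentiality inferred -ah → zoziziah.
Epenthesis: no change.

zoziziah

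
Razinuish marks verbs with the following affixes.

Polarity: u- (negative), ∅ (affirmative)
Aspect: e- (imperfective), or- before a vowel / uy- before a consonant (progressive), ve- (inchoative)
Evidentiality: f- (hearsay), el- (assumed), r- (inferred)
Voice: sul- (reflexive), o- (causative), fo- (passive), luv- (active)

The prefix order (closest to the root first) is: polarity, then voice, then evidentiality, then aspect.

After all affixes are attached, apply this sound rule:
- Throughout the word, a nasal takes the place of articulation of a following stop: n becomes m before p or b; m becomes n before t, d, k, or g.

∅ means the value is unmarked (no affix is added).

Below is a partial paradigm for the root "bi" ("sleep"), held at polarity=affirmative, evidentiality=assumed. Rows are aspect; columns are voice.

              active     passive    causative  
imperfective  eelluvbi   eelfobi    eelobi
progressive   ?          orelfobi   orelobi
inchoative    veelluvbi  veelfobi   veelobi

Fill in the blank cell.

polarity = affirmative: zero marking, form stays bi.
Attach voice active luv- → luvbi.
Attach evidentiality assumed el- → elluvbi.
Attach aspect progressive or- (before vowel 'e') → orelluvbi.
Nasal assimilation: no change.

orelluvbi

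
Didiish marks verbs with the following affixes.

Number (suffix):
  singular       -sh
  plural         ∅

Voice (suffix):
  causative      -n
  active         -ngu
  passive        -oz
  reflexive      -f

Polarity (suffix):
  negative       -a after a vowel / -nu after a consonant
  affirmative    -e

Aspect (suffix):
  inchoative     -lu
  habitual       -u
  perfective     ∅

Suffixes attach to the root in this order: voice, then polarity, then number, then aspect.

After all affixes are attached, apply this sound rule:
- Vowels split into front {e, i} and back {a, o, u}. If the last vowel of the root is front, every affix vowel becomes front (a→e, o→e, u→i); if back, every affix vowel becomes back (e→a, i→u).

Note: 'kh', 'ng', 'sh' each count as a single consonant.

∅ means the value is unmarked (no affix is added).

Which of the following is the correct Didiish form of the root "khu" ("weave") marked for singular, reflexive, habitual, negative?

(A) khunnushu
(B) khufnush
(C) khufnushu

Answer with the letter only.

C

Attach voice reflexive -f → khuf.
Attach polarity negative -nu (after consonant 'f') → khufnu.
Attach number singular -sh → khufnush.
Attach aspect habitual -u → khufnushu.
Vowel harmony: no change.
So the correct form is khufnushu, option (C).
(B) khufnush is wrong: it uses perfective instead of habitual for aspect.
(A) khunnushu is wrong: it uses causative instead of reflexive for voice.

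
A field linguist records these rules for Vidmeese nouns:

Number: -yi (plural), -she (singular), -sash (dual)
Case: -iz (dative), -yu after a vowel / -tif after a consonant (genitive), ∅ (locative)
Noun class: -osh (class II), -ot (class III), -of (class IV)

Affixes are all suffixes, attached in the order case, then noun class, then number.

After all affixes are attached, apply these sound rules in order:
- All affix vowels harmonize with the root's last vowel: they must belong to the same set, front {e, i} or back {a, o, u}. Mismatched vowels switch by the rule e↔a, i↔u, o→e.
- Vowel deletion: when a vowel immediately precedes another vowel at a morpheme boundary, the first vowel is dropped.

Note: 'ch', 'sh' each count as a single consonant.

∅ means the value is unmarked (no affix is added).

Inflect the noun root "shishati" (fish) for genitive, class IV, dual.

Attach case genitive -yu (after vowel 'i') → shishatiyu.
Attach noun class class IV -of → shishatiyuof.
Attach number dual -sash → shishatiyuofsash.
Apply vowel harmony: shishatiyuofsash → shishatiyiefsesh.
Apply vowel deletion: shishatiyiefsesh → shishatiyefsesh.

shishatiyefsesh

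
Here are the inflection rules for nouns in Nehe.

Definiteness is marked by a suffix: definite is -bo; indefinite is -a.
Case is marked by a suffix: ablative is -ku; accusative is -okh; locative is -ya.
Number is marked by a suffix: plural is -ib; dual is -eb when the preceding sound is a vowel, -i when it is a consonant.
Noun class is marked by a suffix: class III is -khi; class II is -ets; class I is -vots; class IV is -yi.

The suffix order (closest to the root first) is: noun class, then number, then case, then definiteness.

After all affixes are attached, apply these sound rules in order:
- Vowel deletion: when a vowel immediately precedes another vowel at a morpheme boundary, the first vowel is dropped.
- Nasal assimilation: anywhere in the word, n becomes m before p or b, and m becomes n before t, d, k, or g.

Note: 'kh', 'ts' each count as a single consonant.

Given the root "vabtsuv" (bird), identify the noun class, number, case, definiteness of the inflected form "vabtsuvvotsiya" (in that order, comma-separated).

class I, dual, locative, indefinite

Segment: vabtsuv-vots-i-ya-a.
noun class: -vots → class I.
number: -eb/i → dual.
case: -ya → locative.
definiteness: -a → indefinite.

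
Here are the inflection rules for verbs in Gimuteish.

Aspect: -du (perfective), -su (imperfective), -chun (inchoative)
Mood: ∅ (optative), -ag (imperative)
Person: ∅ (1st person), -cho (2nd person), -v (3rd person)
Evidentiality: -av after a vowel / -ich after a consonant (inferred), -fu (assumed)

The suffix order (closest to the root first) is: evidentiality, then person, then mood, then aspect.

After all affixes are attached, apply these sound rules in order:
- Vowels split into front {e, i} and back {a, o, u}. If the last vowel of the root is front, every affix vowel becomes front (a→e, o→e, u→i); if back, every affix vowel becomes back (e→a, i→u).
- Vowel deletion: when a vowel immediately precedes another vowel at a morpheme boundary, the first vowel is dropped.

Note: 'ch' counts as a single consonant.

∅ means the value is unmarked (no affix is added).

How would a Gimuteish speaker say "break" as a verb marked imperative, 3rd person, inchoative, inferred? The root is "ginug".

ginuguchvagchun

Attach evidentiality inferred -ich (after consonant 'g') → ginugich.
Attach person 3rd person -v → ginugichv.
Attach mood imperative -ag → ginugichvag.
Attach aspect inchoative -chun → ginugichvagchun.
Apply vowel harmony: ginugichvagchun → ginuguchvagchun.
Vowel deletion: no change.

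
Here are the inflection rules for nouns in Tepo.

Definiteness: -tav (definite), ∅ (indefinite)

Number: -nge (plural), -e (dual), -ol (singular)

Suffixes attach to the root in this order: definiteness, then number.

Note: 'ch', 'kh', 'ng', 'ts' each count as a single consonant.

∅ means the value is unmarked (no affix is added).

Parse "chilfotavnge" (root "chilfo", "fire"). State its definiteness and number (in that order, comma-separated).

Segment: chilfo-tav-nge.
definiteness: -tav → definite.
number: -nge → plural.

definite, plural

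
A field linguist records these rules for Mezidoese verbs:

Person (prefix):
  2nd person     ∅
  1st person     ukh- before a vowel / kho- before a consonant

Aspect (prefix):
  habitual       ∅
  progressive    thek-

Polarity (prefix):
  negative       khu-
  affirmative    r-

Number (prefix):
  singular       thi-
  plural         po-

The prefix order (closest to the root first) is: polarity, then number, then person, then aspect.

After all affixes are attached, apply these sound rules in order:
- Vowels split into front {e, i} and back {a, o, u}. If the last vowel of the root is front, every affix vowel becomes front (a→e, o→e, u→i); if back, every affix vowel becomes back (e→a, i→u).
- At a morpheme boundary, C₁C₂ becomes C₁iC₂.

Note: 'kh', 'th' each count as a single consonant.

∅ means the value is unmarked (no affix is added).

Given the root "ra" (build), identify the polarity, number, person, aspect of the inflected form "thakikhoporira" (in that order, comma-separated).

affirmative, plural, 1st person, progressive

Segment: thek-kho-po-r-ra.
polarity: r- → affirmative.
number: po- → plural.
person: ukh/kho- → 1st person.
aspect: thek- → progressive.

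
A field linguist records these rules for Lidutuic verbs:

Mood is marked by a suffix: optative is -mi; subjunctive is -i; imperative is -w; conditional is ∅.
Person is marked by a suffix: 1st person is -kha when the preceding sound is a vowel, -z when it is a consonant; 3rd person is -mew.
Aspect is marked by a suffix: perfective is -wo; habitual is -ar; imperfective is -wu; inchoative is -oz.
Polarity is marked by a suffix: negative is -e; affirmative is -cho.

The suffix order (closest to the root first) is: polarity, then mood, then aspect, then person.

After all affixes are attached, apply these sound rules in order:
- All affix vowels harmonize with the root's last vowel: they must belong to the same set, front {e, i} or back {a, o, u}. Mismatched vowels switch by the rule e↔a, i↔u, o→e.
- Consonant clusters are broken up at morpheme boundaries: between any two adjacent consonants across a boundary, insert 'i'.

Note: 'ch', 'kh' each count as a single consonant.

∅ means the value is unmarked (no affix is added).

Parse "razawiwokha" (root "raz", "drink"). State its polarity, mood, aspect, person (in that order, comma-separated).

negative, imperative, perfective, 1st person

Segment: raz-e-w-wo-kha.
polarity: -e → negative.
mood: -w → imperative.
aspect: -wo → perfective.
person: -kha/z → 1st person.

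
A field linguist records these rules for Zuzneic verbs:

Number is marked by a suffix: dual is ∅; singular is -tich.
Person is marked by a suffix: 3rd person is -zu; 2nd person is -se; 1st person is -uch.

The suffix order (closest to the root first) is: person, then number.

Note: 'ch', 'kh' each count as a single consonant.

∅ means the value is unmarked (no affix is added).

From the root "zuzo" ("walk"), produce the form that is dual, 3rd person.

zuzozu

Attach person 3rd person -zu → zuzozu.
number = dual: zero marking, form stays zuzozu.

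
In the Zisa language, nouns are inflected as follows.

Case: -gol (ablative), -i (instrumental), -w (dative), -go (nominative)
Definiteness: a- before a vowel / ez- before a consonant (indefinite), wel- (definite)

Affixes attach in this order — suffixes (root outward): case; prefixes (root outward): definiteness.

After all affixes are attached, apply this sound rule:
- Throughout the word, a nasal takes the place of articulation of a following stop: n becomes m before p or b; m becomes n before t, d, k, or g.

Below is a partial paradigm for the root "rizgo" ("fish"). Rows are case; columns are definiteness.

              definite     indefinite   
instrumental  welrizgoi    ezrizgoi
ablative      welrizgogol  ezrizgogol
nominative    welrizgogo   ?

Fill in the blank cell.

ezrizgogo

Attach case nominative -go → rizgogo.
Attach definiteness indefinite ez- (before consonant 'r') → ezrizgogo.
Nasal assimilation: no change.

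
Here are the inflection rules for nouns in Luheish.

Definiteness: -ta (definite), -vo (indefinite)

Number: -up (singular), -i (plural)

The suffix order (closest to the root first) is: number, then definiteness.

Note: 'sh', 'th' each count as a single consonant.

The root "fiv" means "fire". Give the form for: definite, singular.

Attach number singular -up → fivup.
Attach definiteness definite -ta → fivupta.

fivupta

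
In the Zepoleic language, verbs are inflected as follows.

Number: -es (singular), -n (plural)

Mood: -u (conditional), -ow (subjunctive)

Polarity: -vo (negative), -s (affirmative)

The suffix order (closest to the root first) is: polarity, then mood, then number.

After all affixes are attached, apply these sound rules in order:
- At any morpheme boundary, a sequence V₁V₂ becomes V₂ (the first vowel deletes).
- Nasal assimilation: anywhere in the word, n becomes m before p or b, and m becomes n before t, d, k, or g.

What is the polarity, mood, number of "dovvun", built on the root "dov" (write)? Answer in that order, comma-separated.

Segment: dov-vo-u-n.
polarity: -vo → negative.
mood: -u → conditional.
number: -n → plural.

negative, conditional, plural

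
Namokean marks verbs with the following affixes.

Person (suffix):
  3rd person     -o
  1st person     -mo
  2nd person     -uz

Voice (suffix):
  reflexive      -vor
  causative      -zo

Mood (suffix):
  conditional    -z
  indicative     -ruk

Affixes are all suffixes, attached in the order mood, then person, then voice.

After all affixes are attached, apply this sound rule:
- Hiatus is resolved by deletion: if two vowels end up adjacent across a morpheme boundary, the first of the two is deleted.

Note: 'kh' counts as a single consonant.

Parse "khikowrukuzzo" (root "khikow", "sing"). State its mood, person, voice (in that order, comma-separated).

indicative, 2nd person, causative

Segment: khikow-ruk-uz-zo.
mood: -ruk → indicative.
person: -uz → 2nd person.
voice: -zo → causative.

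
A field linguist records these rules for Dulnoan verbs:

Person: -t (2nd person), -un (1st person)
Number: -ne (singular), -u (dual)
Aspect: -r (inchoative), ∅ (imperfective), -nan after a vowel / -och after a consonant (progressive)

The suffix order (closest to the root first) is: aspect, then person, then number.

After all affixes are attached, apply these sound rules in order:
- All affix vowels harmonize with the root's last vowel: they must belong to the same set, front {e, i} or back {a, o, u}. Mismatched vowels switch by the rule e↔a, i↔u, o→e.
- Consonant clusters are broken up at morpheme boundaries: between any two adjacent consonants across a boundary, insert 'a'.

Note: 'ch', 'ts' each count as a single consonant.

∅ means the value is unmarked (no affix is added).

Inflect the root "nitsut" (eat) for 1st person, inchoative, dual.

Attach aspect inchoative -r → nitsutr.
Attach person 1st person -un → nitsutrun.
Attach number dual -u → nitsutrunu.
Vowel harmony: no change.
Apply epenthesis: nitsutrunu → nitsutarunu.

nitsutarunu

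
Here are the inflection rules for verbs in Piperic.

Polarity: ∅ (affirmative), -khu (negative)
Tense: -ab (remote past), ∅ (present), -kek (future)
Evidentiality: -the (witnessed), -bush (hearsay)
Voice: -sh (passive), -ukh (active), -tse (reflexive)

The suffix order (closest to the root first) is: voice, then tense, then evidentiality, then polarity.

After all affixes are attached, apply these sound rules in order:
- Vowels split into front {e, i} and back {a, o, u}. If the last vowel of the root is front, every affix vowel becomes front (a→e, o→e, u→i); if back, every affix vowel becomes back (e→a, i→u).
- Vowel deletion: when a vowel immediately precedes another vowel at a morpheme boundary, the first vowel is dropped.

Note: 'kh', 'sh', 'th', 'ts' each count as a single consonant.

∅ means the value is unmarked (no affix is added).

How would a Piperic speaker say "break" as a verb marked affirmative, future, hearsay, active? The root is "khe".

khikhkekbish

Attach voice active -ukh → kheukh.
Attach tense future -kek → kheukhkek.
Attach evidentiality hearsay -bush → kheukhkekbush.
polarity = affirmative: zero marking, form stays kheukhkekbush.
Apply vowel harmony: kheukhkekbush → kheikhkekbish.
Apply vowel deletion: kheikhkekbish → khikhkekbish.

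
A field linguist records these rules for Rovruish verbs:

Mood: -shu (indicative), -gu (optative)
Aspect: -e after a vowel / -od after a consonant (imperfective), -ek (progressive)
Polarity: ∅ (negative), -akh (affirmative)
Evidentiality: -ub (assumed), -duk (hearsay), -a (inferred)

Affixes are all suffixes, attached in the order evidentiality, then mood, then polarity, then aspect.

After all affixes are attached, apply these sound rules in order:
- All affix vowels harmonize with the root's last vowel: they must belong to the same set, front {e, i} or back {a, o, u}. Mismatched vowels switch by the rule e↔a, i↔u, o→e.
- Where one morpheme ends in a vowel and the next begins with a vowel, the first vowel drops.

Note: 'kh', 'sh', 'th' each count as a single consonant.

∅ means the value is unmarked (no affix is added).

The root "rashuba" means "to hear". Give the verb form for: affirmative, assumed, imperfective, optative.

Attach evidentiality assumed -ub → rashubaub.
Attach mood optative -gu → rashubaubgu.
Attach polarity affirmative -akh → rashubaubguakh.
Attach aspect imperfective -od (after consonant 'kh') → rashubaubguakhod.
Vowel harmony: no change.
Apply vowel deletion: rashubaubguakhod → rashububgakhod.

rashububgakhod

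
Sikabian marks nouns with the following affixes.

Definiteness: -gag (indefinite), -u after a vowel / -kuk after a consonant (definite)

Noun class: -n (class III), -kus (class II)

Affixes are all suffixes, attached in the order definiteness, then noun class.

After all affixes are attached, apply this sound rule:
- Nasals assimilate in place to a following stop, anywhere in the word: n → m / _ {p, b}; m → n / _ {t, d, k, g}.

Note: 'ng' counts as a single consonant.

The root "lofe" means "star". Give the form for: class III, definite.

Attach definiteness definite -u (after vowel 'e') → lofeu.
Attach noun class class III -n → lofeun.
Nasal assimilation: no change.

lofeun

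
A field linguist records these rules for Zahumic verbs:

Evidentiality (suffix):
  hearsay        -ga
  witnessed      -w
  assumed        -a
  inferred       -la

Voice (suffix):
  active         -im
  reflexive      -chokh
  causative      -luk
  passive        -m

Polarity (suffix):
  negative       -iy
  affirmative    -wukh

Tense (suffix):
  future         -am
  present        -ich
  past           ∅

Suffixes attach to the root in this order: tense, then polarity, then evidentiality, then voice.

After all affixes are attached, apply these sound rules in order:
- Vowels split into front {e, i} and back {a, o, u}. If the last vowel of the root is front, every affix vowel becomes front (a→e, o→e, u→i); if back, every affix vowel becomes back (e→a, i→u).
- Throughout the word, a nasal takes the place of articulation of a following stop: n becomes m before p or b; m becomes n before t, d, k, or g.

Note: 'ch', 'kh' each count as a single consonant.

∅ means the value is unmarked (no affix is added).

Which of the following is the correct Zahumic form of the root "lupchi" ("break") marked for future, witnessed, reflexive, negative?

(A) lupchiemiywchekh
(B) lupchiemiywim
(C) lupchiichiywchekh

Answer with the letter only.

A

Attach tense future -am → lupchiam.
Attach polarity negative -iy → lupchiamiy.
Attach evidentiality witnessed -w → lupchiamiyw.
Attach voice reflexive -chokh → lupchiamiywchokh.
Apply vowel harmony: lupchiamiywchokh → lupchiemiywchekh.
Nasal assimilation: no change.
So the correct form is lupchiemiywchekh, option (A).
(C) lupchiichiywchekh is wrong: it uses present instead of future for tense.
(B) lupchiemiywim is wrong: it uses active instead of reflexive for voice.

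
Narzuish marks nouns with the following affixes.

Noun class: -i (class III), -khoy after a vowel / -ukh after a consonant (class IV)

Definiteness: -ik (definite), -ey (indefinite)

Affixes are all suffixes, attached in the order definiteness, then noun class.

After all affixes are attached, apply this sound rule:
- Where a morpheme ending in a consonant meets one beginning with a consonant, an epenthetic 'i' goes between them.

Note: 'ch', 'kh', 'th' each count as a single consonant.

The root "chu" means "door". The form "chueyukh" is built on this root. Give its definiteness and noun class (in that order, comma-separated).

indefinite, class IV

Segment: chu-ey-ukh.
definiteness: -ey → indefinite.
noun class: -khoy/ukh → class IV.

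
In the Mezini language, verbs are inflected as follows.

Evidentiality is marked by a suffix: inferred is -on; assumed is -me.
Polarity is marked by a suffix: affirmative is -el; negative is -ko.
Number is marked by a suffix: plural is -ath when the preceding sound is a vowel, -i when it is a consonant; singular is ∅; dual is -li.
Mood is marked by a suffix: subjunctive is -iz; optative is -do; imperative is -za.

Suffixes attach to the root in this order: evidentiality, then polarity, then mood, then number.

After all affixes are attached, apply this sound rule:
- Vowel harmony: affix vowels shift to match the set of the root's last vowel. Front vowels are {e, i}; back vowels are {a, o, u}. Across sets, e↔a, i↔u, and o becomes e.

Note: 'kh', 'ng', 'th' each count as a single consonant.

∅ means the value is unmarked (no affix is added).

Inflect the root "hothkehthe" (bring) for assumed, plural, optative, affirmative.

hothkehthemeeldeeth

Attach evidentiality assumed -me → hothkehtheme.
Attach polarity affirmative -el → hothkehthemeel.
Attach mood optative -do → hothkehthemeeldo.
Attach number plural -ath (after vowel 'o') → hothkehthemeeldoath.
Apply vowel harmony: hothkehthemeeldoath → hothkehthemeeldeeth.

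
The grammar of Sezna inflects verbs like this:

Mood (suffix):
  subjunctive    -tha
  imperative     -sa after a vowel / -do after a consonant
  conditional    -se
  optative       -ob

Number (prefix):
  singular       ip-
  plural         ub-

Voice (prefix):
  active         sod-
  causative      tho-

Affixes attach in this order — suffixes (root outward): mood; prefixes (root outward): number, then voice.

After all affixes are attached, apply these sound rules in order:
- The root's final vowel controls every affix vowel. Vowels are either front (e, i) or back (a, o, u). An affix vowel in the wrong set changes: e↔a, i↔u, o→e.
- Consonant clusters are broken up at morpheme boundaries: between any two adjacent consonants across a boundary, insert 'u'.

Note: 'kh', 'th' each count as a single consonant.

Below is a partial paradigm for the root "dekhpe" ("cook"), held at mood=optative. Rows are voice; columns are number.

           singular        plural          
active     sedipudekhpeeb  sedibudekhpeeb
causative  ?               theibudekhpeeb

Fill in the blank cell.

Attach number singular ip- → ipdekhpe.
Attach voice causative tho- → thoipdekhpe.
Attach mood optative -ob → thoipdekhpeob.
Apply vowel harmony: thoipdekhpeob → theipdekhpeeb.
Apply epenthesis: theipdekhpeeb → theipudekhpeeb.

theipudekhpeeb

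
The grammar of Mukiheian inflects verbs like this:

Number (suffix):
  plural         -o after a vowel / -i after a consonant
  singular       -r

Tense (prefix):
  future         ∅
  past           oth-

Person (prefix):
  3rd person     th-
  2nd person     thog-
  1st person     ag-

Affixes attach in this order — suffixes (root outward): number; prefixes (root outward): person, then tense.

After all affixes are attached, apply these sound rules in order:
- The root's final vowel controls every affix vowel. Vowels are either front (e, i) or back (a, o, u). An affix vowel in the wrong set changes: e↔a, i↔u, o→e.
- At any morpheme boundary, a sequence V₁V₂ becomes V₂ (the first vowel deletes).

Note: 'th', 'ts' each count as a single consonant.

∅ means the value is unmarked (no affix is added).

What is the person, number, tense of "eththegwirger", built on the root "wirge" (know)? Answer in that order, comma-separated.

2nd person, singular, past

Segment: oth-thog-wirge-r.
person: thog- → 2nd person.
number: -r → singular.
tense: oth- → past.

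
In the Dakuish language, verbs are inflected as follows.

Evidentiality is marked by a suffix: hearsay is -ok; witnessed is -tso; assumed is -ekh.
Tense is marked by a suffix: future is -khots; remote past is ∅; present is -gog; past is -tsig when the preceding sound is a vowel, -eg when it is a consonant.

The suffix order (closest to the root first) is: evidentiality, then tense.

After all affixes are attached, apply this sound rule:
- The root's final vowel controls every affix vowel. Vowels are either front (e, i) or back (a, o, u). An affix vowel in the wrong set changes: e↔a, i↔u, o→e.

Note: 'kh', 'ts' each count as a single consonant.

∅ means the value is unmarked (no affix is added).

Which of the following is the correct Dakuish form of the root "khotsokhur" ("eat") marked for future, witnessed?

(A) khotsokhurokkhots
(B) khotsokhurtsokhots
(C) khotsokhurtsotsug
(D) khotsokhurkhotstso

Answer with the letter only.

Attach evidentiality witnessed -tso → khotsokhurtso.
Attach tense future -khots → khotsokhurtsokhots.
Vowel harmony: no change.
So the correct form is khotsokhurtsokhots, option (B).
(A) khotsokhurokkhots is wrong: it uses hearsay instead of witnessed for evidentiality.
(C) khotsokhurtsotsug is wrong: it uses past instead of future for tense.
(D) khotsokhurkhotstso is wrong: it has the affixes in the wrong order.

B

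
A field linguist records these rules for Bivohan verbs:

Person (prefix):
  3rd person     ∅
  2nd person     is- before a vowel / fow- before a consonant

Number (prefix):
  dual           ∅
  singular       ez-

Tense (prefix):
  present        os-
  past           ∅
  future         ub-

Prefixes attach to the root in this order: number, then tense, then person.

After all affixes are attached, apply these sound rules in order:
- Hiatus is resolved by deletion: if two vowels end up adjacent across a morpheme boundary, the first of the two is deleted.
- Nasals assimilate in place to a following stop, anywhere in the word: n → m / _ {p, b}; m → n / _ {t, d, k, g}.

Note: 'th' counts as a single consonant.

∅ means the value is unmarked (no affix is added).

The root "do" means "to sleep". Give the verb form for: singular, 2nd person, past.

isezdo

Attach number singular ez- → ezdo.
tense = past: zero marking, form stays ezdo.
Attach person 2nd person is- (before vowel 'e') → isezdo.
Vowel deletion: no change.
Nasal assimilation: no change.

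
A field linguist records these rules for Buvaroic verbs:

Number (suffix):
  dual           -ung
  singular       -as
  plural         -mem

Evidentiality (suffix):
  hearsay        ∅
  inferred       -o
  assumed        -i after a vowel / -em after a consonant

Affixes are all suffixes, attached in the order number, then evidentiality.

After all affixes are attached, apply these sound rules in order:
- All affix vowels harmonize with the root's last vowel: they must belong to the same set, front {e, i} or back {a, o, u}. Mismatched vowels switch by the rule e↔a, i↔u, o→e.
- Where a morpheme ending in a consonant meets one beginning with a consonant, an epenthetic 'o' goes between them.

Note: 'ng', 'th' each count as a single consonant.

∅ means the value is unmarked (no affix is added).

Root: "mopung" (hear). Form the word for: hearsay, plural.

Attach number plural -mem → mopungmem.
evidentiality = hearsay: zero marking, form stays mopungmem.
Apply vowel harmony: mopungmem → mopungmam.
Apply epenthesis: mopungmam → mopungomam.

mopungomam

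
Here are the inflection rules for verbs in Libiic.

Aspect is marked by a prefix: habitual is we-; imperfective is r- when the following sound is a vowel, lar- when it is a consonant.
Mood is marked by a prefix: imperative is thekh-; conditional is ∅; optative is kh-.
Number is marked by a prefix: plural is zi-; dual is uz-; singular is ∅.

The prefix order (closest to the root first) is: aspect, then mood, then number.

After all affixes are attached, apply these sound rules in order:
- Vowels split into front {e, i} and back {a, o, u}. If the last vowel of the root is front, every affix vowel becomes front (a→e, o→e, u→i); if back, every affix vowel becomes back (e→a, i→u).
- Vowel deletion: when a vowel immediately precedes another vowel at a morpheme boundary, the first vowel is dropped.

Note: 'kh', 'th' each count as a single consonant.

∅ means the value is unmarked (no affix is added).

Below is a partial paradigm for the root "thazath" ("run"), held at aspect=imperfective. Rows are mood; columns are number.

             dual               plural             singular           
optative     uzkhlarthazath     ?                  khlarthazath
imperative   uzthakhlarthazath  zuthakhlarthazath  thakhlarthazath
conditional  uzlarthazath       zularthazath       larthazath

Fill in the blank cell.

zukhlarthazath

Attach aspect imperfective lar- (before consonant 'th') → larthazath.
Attach mood optative kh- → khlarthazath.
Attach number plural zi- → zikhlarthazath.
Apply vowel harmony: zikhlarthazath → zukhlarthazath.
Vowel deletion: no change.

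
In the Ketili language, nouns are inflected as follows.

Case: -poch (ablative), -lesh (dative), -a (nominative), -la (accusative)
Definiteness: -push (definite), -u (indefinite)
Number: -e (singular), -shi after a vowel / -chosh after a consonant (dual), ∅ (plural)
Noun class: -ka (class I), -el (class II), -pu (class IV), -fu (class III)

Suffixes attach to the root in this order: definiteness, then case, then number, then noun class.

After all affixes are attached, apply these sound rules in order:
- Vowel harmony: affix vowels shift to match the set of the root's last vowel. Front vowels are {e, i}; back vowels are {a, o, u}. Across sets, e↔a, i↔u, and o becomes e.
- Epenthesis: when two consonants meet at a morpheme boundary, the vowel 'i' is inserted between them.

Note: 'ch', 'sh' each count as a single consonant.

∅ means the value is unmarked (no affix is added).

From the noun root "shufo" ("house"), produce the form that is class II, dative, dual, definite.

shufopushilashichoshal

Attach definiteness definite -push → shufopush.
Attach case dative -lesh → shufopushlesh.
Attach number dual -chosh (after consonant 'sh') → shufopushleshchosh.
Attach noun class class II -el → shufopushleshchoshel.
Apply vowel harmony: shufopushleshchoshel → shufopushlashchoshal.
Apply epenthesis: shufopushlashchoshal → shufopushilashichoshal.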